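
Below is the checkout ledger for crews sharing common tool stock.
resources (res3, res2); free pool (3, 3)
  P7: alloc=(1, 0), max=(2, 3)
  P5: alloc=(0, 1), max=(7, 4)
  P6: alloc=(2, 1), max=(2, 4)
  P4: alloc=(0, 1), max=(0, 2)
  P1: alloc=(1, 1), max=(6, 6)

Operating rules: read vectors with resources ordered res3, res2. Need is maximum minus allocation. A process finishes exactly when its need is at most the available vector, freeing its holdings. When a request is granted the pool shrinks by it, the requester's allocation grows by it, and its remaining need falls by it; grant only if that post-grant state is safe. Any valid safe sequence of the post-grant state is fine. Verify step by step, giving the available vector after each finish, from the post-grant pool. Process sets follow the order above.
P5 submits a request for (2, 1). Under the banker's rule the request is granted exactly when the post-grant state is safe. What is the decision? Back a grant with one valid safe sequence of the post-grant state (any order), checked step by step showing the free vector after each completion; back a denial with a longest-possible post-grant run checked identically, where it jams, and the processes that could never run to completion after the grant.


DENY — the pretend-granted state is unsafe.
Key observation: P4, P6, P7 can finish, but then (4, 4) is all there is, and the blocked group's res3 demands exceed it.
Pretend the grant happened; the run P4, P6, P7 goes as far as possible. Verifying each step:
  pool = (1, 2)
  P4: need (0, 1) fits (1, 2); releases (0, 1), pool now (1, 3)
  P6: need (0, 3) fits (1, 3); releases (2, 1), pool now (3, 4)
  P7: need (1, 3) fits (3, 4); releases (1, 0), pool now (4, 4)
  P5 cannot run: need (5, 2) vs free (4, 4) (insufficient res3)
  P1 cannot run: need (5, 5) vs free (4, 4) (insufficient res3 and res2)
Had the request been granted, P5 and P1 could never finish.


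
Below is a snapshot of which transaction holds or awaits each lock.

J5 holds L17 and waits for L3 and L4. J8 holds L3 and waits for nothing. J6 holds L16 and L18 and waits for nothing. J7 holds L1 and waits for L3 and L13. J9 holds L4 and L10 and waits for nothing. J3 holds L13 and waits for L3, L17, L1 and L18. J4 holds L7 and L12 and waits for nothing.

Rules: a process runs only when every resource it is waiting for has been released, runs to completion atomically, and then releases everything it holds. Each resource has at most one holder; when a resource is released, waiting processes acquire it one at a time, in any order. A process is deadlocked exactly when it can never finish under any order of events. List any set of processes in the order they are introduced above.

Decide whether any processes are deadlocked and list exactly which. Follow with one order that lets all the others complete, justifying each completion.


Deadlocked set: J7 and J3.
Key observation: nobody on the ring J7 -> J3 -> J7 can start until another member finishes, which never happens; no other process is dragged down with it.
A valid finishing order for the others: J9, J8, J4, J5, J6.
Check, step by step:
  J9: no waits; runs immediately, freeing L4 and L10
  J8: no waits; runs immediately, freeing L3
  J4: no waits; runs immediately, freeing L7 and L12
  J5 waits on L3 and L4 — all released -> runs and releases L17
  J6: no waits; runs immediately, freeing L16 and L18


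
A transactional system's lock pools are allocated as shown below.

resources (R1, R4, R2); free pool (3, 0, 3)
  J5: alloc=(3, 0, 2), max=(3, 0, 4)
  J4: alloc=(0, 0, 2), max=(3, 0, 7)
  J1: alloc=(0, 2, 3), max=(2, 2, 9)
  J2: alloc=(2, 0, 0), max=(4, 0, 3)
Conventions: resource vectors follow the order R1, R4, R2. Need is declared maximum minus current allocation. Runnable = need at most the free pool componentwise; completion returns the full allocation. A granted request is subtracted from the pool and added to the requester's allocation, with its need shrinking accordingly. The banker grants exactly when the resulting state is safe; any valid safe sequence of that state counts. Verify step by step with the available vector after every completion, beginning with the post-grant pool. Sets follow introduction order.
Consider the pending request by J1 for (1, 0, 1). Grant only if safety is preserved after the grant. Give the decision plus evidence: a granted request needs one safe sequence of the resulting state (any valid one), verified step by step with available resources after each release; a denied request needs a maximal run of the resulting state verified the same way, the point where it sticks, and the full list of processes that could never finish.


DENY: after the grant no complete ordering would exist.
Key observation: once J5, J2 finish, the pool peaks at (7, 0, 4) — and every remaining process still needs more R2 than that.
On the post-grant state, J5, J2 is a maximal run — nothing extends it. Step-by-step check:
  pool = (2, 0, 2)
  run J5 (needs (0, 0, 2), free (2, 0, 2)); after release of (3, 0, 2) the pool is (5, 0, 4)
  run J2 (needs (2, 0, 3), free (5, 0, 4)); after release of (2, 0, 0) the pool is (7, 0, 4)
  J4 still needs (3, 0, 5) but only (7, 0, 4) is free — short on R2
  J1 still needs (1, 0, 5) but only (7, 0, 4) is free — short on R2
Post-grant, the permanently blocked set is J4 and J1.


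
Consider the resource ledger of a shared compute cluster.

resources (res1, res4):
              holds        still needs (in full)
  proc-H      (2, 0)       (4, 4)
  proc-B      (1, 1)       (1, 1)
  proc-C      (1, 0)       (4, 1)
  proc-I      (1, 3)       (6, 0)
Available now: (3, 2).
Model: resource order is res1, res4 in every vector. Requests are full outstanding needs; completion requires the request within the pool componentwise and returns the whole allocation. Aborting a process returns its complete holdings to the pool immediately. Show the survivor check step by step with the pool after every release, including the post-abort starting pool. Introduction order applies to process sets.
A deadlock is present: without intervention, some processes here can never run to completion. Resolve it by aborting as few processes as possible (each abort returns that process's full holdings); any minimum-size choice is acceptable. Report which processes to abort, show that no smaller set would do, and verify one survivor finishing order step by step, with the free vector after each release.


The answer: abort proc-I.
Key observation: proc-H could never have finished before the abort; with (1, 3) returned by proc-I, it fits at step 2.
Minimality: the empty abort set fails — the state is deadlocked as it stands.
Survivors finish in the order: proc-B, proc-H, proc-C. Verifying each step (pool after the aborts first):
  pool = (4, 5)
  proc-B: need (1, 1) fits (4, 5); releases (1, 1), pool now (5, 6)
  proc-H: need (4, 4) fits (5, 6); releases (2, 0), pool now (7, 6)
  proc-C: need (4, 1) fits (7, 6); releases (1, 0), pool now (8, 6)


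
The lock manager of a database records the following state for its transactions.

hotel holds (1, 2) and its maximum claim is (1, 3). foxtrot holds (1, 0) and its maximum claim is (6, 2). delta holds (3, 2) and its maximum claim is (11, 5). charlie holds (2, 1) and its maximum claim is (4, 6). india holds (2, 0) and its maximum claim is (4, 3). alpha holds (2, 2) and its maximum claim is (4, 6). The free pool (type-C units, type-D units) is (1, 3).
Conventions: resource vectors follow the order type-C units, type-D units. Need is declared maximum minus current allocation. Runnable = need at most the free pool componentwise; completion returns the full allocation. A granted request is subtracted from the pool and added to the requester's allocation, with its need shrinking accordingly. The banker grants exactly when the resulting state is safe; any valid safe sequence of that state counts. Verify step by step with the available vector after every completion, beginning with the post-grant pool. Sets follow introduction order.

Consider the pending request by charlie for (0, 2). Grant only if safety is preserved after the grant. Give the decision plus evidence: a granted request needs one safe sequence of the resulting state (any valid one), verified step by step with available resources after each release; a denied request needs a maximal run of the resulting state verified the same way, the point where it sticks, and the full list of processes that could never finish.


GRANT — the state after the grant stays safe, e.g. via hotel, charlie, india, foxtrot, alpha, delta.
Key observation: after the grant the pool drops to (1, 1), which still lets hotel finish first and unwind the rest.
Step-by-step check of the post-grant state:
  pool = (1, 1)
  run hotel (needs (0, 1), free (1, 1)); after release of (1, 2) the pool is (2, 3)
  run charlie (needs (2, 3), free (2, 3)); after release of (2, 3) the pool is (4, 6)
  run india (needs (2, 3), free (4, 6)); after release of (2, 0) the pool is (6, 6)
  run foxtrot (needs (5, 2), free (6, 6)); after release of (1, 0) the pool is (7, 6)
  run alpha (needs (2, 4), free (7, 6)); after release of (2, 2) the pool is (9, 8)
  run delta (needs (8, 3), free (9, 8)); after release of (3, 2) the pool is (12, 10)


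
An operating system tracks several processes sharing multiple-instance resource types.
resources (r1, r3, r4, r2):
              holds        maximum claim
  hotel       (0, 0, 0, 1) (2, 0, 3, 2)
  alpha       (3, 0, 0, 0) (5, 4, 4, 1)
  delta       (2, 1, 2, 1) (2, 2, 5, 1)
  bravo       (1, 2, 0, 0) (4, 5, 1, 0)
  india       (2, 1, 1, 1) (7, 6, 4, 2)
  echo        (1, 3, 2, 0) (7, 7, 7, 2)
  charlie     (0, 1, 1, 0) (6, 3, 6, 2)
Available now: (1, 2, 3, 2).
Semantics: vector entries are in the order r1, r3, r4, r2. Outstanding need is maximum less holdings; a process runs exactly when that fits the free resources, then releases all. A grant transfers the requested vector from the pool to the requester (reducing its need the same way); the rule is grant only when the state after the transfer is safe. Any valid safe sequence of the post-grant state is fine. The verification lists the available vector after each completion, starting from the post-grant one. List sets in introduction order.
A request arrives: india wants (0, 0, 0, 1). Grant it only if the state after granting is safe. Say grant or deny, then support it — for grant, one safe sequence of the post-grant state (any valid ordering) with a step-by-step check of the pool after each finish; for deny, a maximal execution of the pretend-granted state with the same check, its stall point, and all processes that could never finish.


GRANT: granting preserves safety; a valid post-grant sequence is delta, bravo, alpha, hotel, charlie, india, echo.
Key observation: granting shrinks the pool to (1, 2, 3, 1), yet delta still fits and the chain goes through.
Check on the post-grant state, step by step:
  pool = (1, 2, 3, 1)
  run delta (needs (0, 1, 3, 0), free (1, 2, 3, 1)); after release of (2, 1, 2, 1) the pool is (3, 3, 5, 2)
  run bravo (needs (3, 3, 1, 0), free (3, 3, 5, 2)); after release of (1, 2, 0, 0) the pool is (4, 5, 5, 2)
  run alpha (needs (2, 4, 4, 1), free (4, 5, 5, 2)); after release of (3, 0, 0, 0) the pool is (7, 5, 5, 2)
  run hotel (needs (2, 0, 3, 1), free (7, 5, 5, 2)); after release of (0, 0, 0, 1) the pool is (7, 5, 5, 3)
  run charlie (needs (6, 2, 5, 2), free (7, 5, 5, 3)); after release of (0, 1, 1, 0) the pool is (7, 6, 6, 3)
  run india (needs (5, 5, 3, 0), free (7, 6, 6, 3)); after release of (2, 1, 1, 2) the pool is (9, 7, 7, 5)
  run echo (needs (6, 4, 5, 2), free (9, 7, 7, 5)); after release of (1, 3, 2, 0) the pool is (10, 10, 9, 5)


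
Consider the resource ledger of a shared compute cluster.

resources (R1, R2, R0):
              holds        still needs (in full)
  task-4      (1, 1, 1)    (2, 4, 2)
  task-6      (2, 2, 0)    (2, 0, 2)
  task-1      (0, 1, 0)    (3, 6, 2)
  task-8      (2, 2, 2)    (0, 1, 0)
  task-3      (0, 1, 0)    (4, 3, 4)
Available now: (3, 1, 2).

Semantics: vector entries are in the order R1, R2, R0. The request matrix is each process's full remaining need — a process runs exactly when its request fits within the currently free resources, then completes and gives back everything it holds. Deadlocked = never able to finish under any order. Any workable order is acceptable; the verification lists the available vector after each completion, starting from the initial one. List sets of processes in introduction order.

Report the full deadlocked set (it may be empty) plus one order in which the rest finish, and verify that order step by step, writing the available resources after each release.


Nothing here is deadlocked.
Key observation: beginning at task-6, releases accumulate fast enough that every process eventually fits.
The rest can finish in the order task-6, task-8, task-3, task-4, task-1. Step-by-step check:
  pool = (3, 1, 2)
  task-6 needs (2, 0, 2) <= (3, 1, 2) -> finishes; pool += (2, 2, 0) = (5, 3, 2)
  task-8 needs (0, 1, 0) <= (5, 3, 2) -> finishes; pool += (2, 2, 2) = (7, 5, 4)
  task-3 needs (4, 3, 4) <= (7, 5, 4) -> finishes; pool += (0, 1, 0) = (7, 6, 4)
  task-4 needs (2, 4, 2) <= (7, 6, 4) -> finishes; pool += (1, 1, 1) = (8, 7, 5)
  task-1 needs (3, 6, 2) <= (8, 7, 5) -> finishes; pool += (0, 1, 0) = (8, 8, 5)


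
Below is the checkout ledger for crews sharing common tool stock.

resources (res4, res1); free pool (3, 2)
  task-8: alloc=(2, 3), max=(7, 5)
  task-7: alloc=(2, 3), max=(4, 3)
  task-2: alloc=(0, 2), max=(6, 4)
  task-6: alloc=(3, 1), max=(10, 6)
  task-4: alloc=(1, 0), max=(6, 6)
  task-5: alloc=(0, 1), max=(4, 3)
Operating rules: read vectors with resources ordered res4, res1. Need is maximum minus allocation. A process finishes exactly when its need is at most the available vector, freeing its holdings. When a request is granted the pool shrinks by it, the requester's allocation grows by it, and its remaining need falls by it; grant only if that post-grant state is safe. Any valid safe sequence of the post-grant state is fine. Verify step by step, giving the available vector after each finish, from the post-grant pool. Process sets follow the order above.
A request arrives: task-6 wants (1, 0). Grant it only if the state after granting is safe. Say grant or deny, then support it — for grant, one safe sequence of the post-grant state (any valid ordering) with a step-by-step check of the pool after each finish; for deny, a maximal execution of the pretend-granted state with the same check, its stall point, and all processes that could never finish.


DENY: after the grant no complete ordering would exist.
Key observation: after task-7, task-5 complete, (4, 6) is the best the pool ever gets, yet each leftover process wants more res4.
After a pretend grant, a maximal execution: task-7, task-5 — then nothing else fits. Step-by-step check:
  pool = (2, 2)
  task-7: need (2, 0) fits (2, 2); releases (2, 3), pool now (4, 5)
  task-5: need (4, 2) fits (4, 5); releases (0, 1), pool now (4, 6)
  blocked: task-8 wants (5, 2), pool (4, 6) — not enough res4
  blocked: task-2 wants (6, 2), pool (4, 6) — not enough res4
  blocked: task-6 wants (6, 5), pool (4, 6) — not enough res4
  blocked: task-4 wants (5, 6), pool (4, 6) — not enough res4
Had the request been granted, task-8, task-2, task-6 and task-4 could never finish.


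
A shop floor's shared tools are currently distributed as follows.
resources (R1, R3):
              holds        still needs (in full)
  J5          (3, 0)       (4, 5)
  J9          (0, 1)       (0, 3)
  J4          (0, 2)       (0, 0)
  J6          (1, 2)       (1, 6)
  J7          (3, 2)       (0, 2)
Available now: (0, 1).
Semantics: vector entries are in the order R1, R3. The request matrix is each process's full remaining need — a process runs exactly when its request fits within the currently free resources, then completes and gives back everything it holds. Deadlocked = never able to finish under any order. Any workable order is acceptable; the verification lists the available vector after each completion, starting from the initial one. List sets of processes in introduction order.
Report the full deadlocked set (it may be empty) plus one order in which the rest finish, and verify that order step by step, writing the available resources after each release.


Nothing here is deadlocked.
Key observation: there is always a runnable process — J4 first — so the state unwinds completely.
The rest can finish in the order J4, J7, J9, J6, J5. Step-by-step check:
  pool = (0, 1)
  J4 needs (0, 0) <= (0, 1) -> finishes; pool += (0, 2) = (0, 3)
  J7 needs (0, 2) <= (0, 3) -> finishes; pool += (3, 2) = (3, 5)
  J9 needs (0, 3) <= (3, 5) -> finishes; pool += (0, 1) = (3, 6)
  J6 needs (1, 6) <= (3, 6) -> finishes; pool += (1, 2) = (4, 8)
  J5 needs (4, 5) <= (4, 8) -> finishes; pool += (3, 0) = (7, 8)


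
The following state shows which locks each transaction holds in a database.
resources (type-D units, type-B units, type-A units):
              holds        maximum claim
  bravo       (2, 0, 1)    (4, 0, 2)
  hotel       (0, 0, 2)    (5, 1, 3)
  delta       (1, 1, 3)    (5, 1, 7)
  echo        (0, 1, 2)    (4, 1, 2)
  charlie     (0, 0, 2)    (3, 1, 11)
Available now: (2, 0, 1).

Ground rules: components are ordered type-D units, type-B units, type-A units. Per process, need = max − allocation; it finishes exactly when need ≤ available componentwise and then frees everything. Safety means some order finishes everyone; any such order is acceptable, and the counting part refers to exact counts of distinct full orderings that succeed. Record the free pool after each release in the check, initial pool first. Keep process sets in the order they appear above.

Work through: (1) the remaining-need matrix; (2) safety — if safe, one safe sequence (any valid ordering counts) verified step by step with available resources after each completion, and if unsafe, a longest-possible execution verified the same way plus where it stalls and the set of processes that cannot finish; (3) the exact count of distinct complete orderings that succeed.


(1) Need matrix, components ordered type-D units, type-B units, type-A units:
  bravo: (2, 0, 1)
  hotel: (5, 1, 1)
  delta: (4, 0, 4)
  echo: (4, 0, 0)
  charlie: (3, 1, 9)
(2) SAFE, for example via the order bravo, echo, delta, hotel, charlie.
Key observation: at bravo the run first touches a limit — (2, 0, 1) against (2, 0, 1), exact on a resource it actually requests.
Verifying each step:
  pool = (2, 0, 1)
  bravo needs (2, 0, 1) <= (2, 0, 1) -> finishes; pool += (2, 0, 1) = (4, 0, 2)
  echo needs (4, 0, 0) <= (4, 0, 2) -> finishes; pool += (0, 1, 2) = (4, 1, 4)
  delta needs (4, 0, 4) <= (4, 1, 4) -> finishes; pool += (1, 1, 3) = (5, 2, 7)
  hotel needs (5, 1, 1) <= (5, 2, 7) -> finishes; pool += (0, 0, 2) = (5, 2, 9)
  charlie needs (3, 1, 9) <= (5, 2, 9) -> finishes; pool += (0, 0, 2) = (5, 2, 11)
(3) Precisely 1 of the possible complete orderings is a safe sequence.


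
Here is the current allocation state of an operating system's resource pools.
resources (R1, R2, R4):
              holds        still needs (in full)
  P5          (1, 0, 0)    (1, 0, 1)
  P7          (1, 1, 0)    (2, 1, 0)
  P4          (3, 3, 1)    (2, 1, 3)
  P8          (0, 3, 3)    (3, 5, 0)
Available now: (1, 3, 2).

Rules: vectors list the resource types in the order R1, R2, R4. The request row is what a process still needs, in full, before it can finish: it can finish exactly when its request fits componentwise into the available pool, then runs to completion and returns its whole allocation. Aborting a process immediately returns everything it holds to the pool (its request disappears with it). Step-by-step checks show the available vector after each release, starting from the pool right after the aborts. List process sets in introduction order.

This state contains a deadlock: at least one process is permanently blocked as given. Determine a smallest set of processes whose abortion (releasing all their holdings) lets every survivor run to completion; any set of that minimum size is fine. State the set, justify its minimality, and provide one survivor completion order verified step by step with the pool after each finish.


Abort P4.
Key observation: the returned (3, 3, 1) from P4 is what brings P8 — unrunnable before, under any order — into play at step 3.
No smaller set exists: with zero aborts the deadlock remains.
One survivor order: P5, P7, P8. Verifying each step (post-abort pool first):
  pool = (4, 6, 3)
  P5: need (1, 0, 1) fits (4, 6, 3); releases (1, 0, 0), pool now (5, 6, 3)
  P7: need (2, 1, 0) fits (5, 6, 3); releases (1, 1, 0), pool now (6, 7, 3)
  P8: need (3, 5, 0) fits (6, 7, 3); releases (0, 3, 3), pool now (6, 10, 6)


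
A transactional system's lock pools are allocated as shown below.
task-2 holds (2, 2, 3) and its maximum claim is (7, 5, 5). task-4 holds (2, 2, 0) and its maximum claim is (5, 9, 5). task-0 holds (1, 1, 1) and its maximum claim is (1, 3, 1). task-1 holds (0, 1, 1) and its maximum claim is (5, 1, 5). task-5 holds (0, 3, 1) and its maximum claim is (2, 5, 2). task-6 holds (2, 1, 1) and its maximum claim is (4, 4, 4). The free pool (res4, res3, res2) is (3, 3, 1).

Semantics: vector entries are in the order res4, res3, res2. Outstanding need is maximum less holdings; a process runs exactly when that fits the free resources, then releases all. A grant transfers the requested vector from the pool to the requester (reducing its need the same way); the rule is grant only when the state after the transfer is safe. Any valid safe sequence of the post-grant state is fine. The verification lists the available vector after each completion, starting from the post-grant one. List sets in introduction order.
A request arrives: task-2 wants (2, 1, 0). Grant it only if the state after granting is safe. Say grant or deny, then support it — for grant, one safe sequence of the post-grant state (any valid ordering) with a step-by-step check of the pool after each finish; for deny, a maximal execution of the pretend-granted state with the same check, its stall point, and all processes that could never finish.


GRANT: granting preserves safety; a valid post-grant sequence is task-0, task-5, task-6, task-2, task-4, task-1.
Key observation: after the grant the pool drops to (1, 2, 1), which still lets task-0 finish first and unwind the rest.
Check on the post-grant state, step by step:
  pool = (1, 2, 1)
  task-0: need (0, 2, 0) fits (1, 2, 1); releases (1, 1, 1), pool now (2, 3, 2)
  task-5: need (2, 2, 1) fits (2, 3, 2); releases (0, 3, 1), pool now (2, 6, 3)
  task-6: need (2, 3, 3) fits (2, 6, 3); releases (2, 1, 1), pool now (4, 7, 4)
  task-2: need (3, 2, 2) fits (4, 7, 4); releases (4, 3, 3), pool now (8, 10, 7)
  task-4: need (3, 7, 5) fits (8, 10, 7); releases (2, 2, 0), pool now (10, 12, 7)
  task-1: need (5, 0, 4) fits (10, 12, 7); releases (0, 1, 1), pool now (10, 13, 8)


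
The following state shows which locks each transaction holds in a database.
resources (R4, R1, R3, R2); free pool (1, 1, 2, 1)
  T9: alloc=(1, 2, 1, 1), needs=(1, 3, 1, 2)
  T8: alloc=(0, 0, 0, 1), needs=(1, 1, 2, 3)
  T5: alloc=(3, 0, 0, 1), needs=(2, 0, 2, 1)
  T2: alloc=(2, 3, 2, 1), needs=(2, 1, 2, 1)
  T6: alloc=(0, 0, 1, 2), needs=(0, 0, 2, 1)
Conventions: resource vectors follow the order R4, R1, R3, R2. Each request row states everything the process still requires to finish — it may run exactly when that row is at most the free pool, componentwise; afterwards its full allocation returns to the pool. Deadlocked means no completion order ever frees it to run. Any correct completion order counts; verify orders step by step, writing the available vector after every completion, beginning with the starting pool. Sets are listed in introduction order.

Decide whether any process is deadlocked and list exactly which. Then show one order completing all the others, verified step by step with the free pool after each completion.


Deadlocked set: T9, T5 and T2.
Key observation: after T6, T8 the pool peaks at (1, 1, 3, 4), and each blocked process is short somewhere: T9 on R1; T5 on R4; T2 on R4.
One completion order for the rest: T6, T8. Step-by-step check:
  pool = (1, 1, 2, 1)
  run T6 (needs (0, 0, 2, 1), free (1, 1, 2, 1)); after release of (0, 0, 1, 2) the pool is (1, 1, 3, 3)
  run T8 (needs (1, 1, 2, 3), free (1, 1, 3, 3)); after release of (0, 0, 0, 1) the pool is (1, 1, 3, 4)
None of the blocked processes ever fits:
  blocked: T9 wants (1, 3, 1, 2), pool (1, 1, 3, 4) — not enough R1
  blocked: T5 wants (2, 0, 2, 1), pool (1, 1, 3, 4) — not enough R4
  blocked: T2 wants (2, 1, 2, 1), pool (1, 1, 3, 4) — not enough R4


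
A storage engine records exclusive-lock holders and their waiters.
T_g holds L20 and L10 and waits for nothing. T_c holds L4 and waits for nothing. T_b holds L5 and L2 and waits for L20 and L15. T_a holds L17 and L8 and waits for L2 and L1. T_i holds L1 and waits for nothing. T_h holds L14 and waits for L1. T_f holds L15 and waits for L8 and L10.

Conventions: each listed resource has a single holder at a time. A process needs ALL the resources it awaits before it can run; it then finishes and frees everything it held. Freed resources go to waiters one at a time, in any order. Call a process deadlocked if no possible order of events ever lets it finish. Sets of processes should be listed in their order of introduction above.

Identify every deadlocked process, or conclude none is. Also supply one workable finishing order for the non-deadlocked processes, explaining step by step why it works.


The deadlocked set is T_b, T_a and T_f.
Key observation: the loop T_b -> T_f -> T_a -> T_b blocks itself forever; no other process is dragged down with it.
The rest can finish in the order T_i, T_c, T_h, T_g.
Verifying each step:
  run T_i (it waits on nothing); releases L1
  run T_c (it waits on nothing); releases L4
  run T_h (all its waits — L1 — are resolved); releases L14
  run T_g (it waits on nothing); releases L20 and L10


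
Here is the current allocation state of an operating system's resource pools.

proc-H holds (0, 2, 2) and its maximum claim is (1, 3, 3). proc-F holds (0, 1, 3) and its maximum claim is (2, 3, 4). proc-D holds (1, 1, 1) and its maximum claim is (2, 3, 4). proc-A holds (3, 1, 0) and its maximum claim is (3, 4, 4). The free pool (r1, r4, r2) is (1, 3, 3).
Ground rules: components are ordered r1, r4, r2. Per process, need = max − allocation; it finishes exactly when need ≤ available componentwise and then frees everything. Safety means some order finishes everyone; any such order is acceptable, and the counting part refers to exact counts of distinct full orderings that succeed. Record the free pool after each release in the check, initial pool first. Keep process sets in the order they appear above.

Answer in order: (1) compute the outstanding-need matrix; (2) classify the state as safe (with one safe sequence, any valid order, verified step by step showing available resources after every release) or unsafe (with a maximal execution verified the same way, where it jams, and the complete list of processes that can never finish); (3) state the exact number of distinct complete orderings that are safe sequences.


(1) Need matrix, components ordered r1, r4, r2:
  proc-H: (1, 1, 1)
  proc-F: (2, 2, 1)
  proc-D: (1, 2, 3)
  proc-A: (0, 3, 4)
(2) The state is SAFE; one workable sequence: proc-H, proc-A, proc-F, proc-D.
Key observation: at proc-H the run first touches a limit — (1, 1, 1) against (1, 3, 3), exact on a resource it actually requests.
Check, step by step:
  pool = (1, 3, 3)
  proc-H: need (1, 1, 1) fits (1, 3, 3); releases (0, 2, 2), pool now (1, 5, 5)
  proc-A: need (0, 3, 4) fits (1, 5, 5); releases (3, 1, 0), pool now (4, 6, 5)
  proc-F: need (2, 2, 1) fits (4, 6, 5); releases (0, 1, 3), pool now (4, 7, 8)
  proc-D: need (1, 2, 3) fits (4, 7, 8); releases (1, 1, 1), pool now (5, 8, 9)
(3) Precisely 10 of the possible complete orderings are safe sequences.


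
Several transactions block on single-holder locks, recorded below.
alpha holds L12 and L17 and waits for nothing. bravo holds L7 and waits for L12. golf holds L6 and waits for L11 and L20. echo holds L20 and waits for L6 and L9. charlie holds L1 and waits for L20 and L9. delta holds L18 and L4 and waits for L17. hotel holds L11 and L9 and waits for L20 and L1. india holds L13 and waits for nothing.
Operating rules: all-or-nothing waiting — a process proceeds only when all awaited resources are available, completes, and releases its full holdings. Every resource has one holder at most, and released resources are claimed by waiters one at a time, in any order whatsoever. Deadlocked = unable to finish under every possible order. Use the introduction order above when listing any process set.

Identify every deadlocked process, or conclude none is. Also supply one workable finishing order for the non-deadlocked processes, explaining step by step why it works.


Deadlocked: golf, echo, charlie and hotel.
Key observation: the cycle golf -> echo -> golf can never break — each member waits on the next; charlie and hotel are caught in further circular waits.
A valid finishing order for the others: india, alpha, bravo, delta.
Check, step by step:
  india waits on nothing -> runs at once and releases L13
  alpha waits on nothing -> runs at once and releases L12 and L17
  run bravo (all its waits — L12 — are resolved); releases L7
  run delta (all its waits — L17 — are resolved); releases L18 and L4


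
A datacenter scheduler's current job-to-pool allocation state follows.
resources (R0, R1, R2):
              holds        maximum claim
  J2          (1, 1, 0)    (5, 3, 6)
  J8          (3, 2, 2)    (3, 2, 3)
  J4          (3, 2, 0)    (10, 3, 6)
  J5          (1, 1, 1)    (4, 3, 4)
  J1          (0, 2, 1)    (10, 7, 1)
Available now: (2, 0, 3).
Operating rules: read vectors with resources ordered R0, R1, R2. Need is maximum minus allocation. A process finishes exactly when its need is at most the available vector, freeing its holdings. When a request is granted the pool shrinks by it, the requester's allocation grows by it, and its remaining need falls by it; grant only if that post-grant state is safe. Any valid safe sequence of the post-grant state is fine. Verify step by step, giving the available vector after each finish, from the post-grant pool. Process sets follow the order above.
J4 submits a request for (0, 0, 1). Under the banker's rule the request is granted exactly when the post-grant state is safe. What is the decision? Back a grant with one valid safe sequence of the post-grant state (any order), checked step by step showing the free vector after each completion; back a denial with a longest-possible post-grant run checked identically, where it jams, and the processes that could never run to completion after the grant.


DENY — the pretend-granted state is unsafe.
Key observation: after J8, J5 the pool peaks at (6, 3, 5), and each blocked process is short somewhere: J2 on R2; J4 on R0; J1 on R0, R1.
After a pretend grant, a maximal execution: J8, J5 — then nothing else fits. Step-by-step check:
  pool = (2, 0, 2)
  run J8 (needs (0, 0, 1), free (2, 0, 2)); after release of (3, 2, 2) the pool is (5, 2, 4)
  run J5 (needs (3, 2, 3), free (5, 2, 4)); after release of (1, 1, 1) the pool is (6, 3, 5)
  blocked: J2 wants (4, 2, 6), pool (6, 3, 5) — not enough R2
  blocked: J4 wants (7, 1, 5), pool (6, 3, 5) — not enough R0
  blocked: J1 wants (10, 5, 0), pool (6, 3, 5) — not enough R0 and R1
Processes that could never finish after the grant: J2, J4 and J1.


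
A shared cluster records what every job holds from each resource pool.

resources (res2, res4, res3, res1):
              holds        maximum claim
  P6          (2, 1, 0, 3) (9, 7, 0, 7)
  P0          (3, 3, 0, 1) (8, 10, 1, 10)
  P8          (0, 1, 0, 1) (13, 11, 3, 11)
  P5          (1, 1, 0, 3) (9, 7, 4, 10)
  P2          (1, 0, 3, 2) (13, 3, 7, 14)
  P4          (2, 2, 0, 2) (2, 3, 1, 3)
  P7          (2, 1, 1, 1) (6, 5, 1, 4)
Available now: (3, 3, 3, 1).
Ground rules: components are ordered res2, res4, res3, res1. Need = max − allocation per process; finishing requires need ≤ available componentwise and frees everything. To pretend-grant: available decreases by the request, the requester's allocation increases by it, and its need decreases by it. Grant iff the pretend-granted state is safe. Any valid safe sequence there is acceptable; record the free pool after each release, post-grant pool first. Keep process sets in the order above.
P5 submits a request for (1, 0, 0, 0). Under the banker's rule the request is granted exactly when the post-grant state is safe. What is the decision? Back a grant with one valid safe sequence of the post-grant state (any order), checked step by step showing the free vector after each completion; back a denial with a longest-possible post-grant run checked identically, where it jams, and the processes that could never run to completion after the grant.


DENY. Granting would leave the state unsafe.
Key observation: after P4, P7 the pool peaks at (6, 6, 4, 4), and each blocked process is short somewhere: P6 on res2; P0 on res4, res1; P8 on res2, res4, res1; P5 on res2, res1; P2 on res2, res1.
After a pretend grant, a maximal execution: P4, P7 — then nothing else fits. Check, step by step:
  pool = (2, 3, 3, 1)
  run P4 (needs (0, 1, 1, 1), free (2, 3, 3, 1)); after release of (2, 2, 0, 2) the pool is (4, 5, 3, 3)
  run P7 (needs (4, 4, 0, 3), free (4, 5, 3, 3)); after release of (2, 1, 1, 1) the pool is (6, 6, 4, 4)
  P6 still needs (7, 6, 0, 4) but only (6, 6, 4, 4) is free — short on res2
  P0 still needs (5, 7, 1, 9) but only (6, 6, 4, 4) is free — short on res4 and res1
  P8 still needs (13, 10, 3, 10) but only (6, 6, 4, 4) is free — short on res2, res4 and res1
  P5 still needs (7, 6, 4, 7) but only (6, 6, 4, 4) is free — short on res2 and res1
  P2 still needs (12, 3, 4, 12) but only (6, 6, 4, 4) is free — short on res2 and res1
Post-grant, the permanently blocked set is P6, P0, P8, P5 and P2.


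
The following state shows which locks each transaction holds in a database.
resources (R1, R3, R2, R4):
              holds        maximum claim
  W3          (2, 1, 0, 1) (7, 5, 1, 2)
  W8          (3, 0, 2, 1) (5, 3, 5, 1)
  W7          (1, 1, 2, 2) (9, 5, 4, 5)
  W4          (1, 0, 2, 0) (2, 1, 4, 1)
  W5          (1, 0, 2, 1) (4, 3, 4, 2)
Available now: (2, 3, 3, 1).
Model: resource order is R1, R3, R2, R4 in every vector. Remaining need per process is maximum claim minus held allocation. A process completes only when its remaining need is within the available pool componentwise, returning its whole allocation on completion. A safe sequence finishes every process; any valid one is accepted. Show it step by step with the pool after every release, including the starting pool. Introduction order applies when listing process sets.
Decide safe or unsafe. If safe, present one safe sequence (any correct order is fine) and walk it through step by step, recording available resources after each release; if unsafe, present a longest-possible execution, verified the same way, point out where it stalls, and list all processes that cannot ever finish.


UNSAFE — no complete ordering exists.
Key observation: the wall is R3: completing W8, W4, W5 brings the pool only to (7, 3, 9, 3), and all the rest need more.
The run W8, W4, W5 cannot be extended any further. Verifying each step:
  pool = (2, 3, 3, 1)
  W8 needs (2, 3, 3, 0) <= (2, 3, 3, 1) -> finishes; pool += (3, 0, 2, 1) = (5, 3, 5, 2)
  W4 needs (1, 1, 2, 1) <= (5, 3, 5, 2) -> finishes; pool += (1, 0, 2, 0) = (6, 3, 7, 2)
  W5 needs (3, 3, 2, 1) <= (6, 3, 7, 2) -> finishes; pool += (1, 0, 2, 1) = (7, 3, 9, 3)
  W3 still needs (5, 4, 1, 1) but only (7, 3, 9, 3) is free — short on R3
  W7 still needs (8, 4, 2, 3) but only (7, 3, 9, 3) is free — short on R1 and R3
Never able to finish: W3 and W7.


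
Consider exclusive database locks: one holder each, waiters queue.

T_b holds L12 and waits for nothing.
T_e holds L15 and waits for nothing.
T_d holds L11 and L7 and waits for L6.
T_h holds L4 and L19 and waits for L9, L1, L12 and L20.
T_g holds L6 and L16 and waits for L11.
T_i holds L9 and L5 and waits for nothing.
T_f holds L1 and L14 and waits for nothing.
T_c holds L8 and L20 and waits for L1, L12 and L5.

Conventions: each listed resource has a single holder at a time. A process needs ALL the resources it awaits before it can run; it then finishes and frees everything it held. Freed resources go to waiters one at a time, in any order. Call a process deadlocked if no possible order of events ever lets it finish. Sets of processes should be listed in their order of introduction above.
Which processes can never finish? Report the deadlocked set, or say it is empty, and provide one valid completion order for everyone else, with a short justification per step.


Deadlocked: T_d and T_g.
Key observation: the loop T_d -> T_g -> T_d blocks itself forever; no other process is dragged down with it.
A valid finishing order for the others: T_i, T_b, T_f, T_c, T_e, T_h.
Walking it through:
  run T_i (it waits on nothing); releases L9 and L5
  run T_b (it waits on nothing); releases L12
  run T_f (it waits on nothing); releases L1 and L14
  T_c: everything it awaited (L1, L12 and L5) is free; runs, freeing L8 and L20
  run T_e (it waits on nothing); releases L15
  T_h: everything it awaited (L9, L1, L12 and L20) is free; runs, freeing L4 and L19


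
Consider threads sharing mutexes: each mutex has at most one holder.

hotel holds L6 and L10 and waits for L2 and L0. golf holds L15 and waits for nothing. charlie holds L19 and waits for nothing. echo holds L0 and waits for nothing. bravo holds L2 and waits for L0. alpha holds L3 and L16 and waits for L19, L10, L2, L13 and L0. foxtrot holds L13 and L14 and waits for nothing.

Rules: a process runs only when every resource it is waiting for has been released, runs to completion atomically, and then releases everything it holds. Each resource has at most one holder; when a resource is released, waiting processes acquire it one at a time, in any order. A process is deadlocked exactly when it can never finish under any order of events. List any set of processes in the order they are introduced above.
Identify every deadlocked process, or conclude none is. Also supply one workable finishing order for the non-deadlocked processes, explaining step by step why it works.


No process is deadlocked.
Key observation: although several processes wait, no cycle exists — each chain bottoms out at a free runner.
The rest can finish in the order golf, echo, bravo, charlie, hotel, foxtrot, alpha.
Step-by-step check:
  run golf (it waits on nothing); releases L15
  run echo (it waits on nothing); releases L0
  bravo waits on L0 — all released -> runs and releases L2
  run charlie (it waits on nothing); releases L19
  hotel waits on L2 and L0 — all released -> runs and releases L6 and L10
  run foxtrot (it waits on nothing); releases L13 and L14
  alpha waits on L19, L10, L2, L13 and L0 — all released -> runs and releases L3 and L16


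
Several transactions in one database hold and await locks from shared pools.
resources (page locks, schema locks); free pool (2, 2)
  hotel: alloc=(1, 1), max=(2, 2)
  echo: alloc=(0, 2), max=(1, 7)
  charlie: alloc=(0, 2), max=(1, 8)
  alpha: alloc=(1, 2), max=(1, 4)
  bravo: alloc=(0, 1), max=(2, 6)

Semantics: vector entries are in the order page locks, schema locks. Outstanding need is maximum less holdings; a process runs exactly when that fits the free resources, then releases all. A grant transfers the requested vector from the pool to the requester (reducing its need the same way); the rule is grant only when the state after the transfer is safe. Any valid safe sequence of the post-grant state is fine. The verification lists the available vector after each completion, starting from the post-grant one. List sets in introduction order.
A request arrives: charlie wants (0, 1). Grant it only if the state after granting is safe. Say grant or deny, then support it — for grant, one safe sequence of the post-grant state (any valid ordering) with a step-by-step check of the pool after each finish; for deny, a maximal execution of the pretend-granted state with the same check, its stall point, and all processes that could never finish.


DENY — the pretend-granted state is unsafe.
Key observation: after hotel, alpha complete, (4, 4) is the best the pool ever gets, yet each leftover process wants more schema locks.
On the post-grant state, hotel, alpha is a maximal run — nothing extends it. Verifying each step:
  pool = (2, 1)
  run hotel (needs (1, 1), free (2, 1)); after release of (1, 1) the pool is (3, 2)
  run alpha (needs (0, 2), free (3, 2)); after release of (1, 2) the pool is (4, 4)
  echo still needs (1, 5) but only (4, 4) is free — short on schema locks
  charlie still needs (1, 5) but only (4, 4) is free — short on schema locks
  bravo still needs (2, 5) but only (4, 4) is free — short on schema locks
Processes that could never finish after the grant: echo, charlie and bravo.
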